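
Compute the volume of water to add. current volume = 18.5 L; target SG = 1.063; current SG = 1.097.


V_water = V·((SG_curr − 1)/(SG_target − 1) − 1)
V_water = 18.5·((1.097 − 1)/(1.063 − 1) − 1)

9.9841 L


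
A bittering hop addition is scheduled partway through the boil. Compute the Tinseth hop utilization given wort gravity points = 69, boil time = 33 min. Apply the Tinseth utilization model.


U = 1.65·0.000125^(GP/1000) · (1 − e^(−0.04·t))/4.15
bigness = 1.65·0.000125^(69/1000) = 0.8875
boil_factor = (1 − e^(−0.04·33))/4.15 = 0.1766
U = 0.8875 · 0.1766

0.1567


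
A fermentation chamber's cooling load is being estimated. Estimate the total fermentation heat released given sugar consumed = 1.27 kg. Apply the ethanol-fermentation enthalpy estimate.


Q = m_sugar · 590 kJ/kg
Q = 1.27 · 590

749.3000 kJ


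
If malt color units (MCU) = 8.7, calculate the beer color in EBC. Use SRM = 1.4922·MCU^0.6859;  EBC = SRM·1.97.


SRM = 1.4922·8.7^0.6859 = 6.5803
EBC = 6.5803·1.97

12.9631 EBC


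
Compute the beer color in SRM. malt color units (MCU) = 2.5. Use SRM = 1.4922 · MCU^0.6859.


SRM = 1.4922 · 2.5^0.6859

2.7975 SRM


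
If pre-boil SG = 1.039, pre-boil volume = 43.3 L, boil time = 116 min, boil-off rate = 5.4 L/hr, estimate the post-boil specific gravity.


V_post = V_pre − rate·(t/60);  SG_post = 1 + (SG_pre−1)·V_pre/V_post
V_post = 43.3 − 5.4·(116/60) = 32.8600
SG_post = 1 + (1.039 − 1)·43.3/32.8600

1.0514


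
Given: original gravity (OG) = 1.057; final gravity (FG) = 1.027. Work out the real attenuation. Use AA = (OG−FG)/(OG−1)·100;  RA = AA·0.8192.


AA = (1.057 − 1.027)/(1.057 − 1)·100 = 52.6316
RA = 52.6316·0.8192

43.1158 %


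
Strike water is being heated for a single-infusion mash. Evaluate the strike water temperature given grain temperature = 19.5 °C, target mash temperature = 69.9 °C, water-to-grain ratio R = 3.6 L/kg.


T_strike = (0.41/R)·(T_mash − T_grain) + T_mash
T_strike = (0.41/3.6)·(69.9 − 19.5) + 69.9

75.6400 °C


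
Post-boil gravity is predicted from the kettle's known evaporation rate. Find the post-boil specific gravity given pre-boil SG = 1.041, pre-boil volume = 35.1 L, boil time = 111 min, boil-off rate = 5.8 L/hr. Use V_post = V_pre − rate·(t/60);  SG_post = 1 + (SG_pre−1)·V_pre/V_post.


V_post = 35.1 − 5.8·(111/60) = 24.3700
SG_post = 1 + (1.041 − 1)·35.1/24.3700

1.0591


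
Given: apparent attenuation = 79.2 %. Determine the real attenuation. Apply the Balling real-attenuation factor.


RA = AA · 0.8192
RA = 79.2 · 0.8192

64.8806 %


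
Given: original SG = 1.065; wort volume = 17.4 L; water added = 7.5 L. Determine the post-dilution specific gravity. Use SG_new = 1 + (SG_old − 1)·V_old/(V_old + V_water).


pts = (1.065 − 1)·1000·17.4/(17.4 + 7.5) = 45.4217
SG_new = 1 + 45.4217/1000

1.0454


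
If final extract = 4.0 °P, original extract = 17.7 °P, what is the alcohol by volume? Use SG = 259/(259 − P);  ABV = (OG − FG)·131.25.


OG = 259/(259 − 17.7) = 1.0734
FG = 259/(259 − 4.0) = 1.0157
ABV = (1.0734 − 1.0157)·131.25

7.5687 % ABV


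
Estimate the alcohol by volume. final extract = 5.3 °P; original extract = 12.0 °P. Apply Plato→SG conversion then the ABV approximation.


SG = 259/(259 − P);  ABV = (OG − FG)·131.25
OG = 259/(259 − 12.0) = 1.0486
FG = 259/(259 − 5.3) = 1.0209
ABV = (1.0486 − 1.0209)·131.25

3.6346 % ABV


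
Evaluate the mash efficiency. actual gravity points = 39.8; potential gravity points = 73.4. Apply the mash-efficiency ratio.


efficiency = actual / potential × 100
efficiency = 39.8 / 73.4 × 100

54.2234 %


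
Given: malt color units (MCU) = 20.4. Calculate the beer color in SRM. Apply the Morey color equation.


SRM = 1.4922 · MCU^0.6859
SRM = 1.4922 · 20.4^0.6859

11.8060 SRM


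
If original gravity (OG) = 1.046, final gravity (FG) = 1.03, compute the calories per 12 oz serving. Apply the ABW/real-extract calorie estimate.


ABW = (OG−FG)·131.25·0.79/FG;  °P = 259 − 259/SG (for OG→OE and FG→AE);  RE = 0.1808·OE + 0.8192·AE;  Cal = (6.9·ABW + 4·(RE−0.1))·FG·3.55
ABW = (1.046 − 1.03)·131.25·0.79/1.03 = 1.6107
OE = 259 − 259/1.046 = 11.3901 °P
AE = 259 − 259/1.03 = 7.5437 °P
RE = 0.1808·11.3901 + 0.8192·7.5437 = 8.2391 °P
Cal = (6.9·1.6107 + 4·(8.2391−0.1))·1.03·3.55

159.6799 kcal


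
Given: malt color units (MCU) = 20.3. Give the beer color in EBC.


SRM = 1.4922·MCU^0.6859;  EBC = SRM·1.97
SRM = 1.4922·20.3^0.6859 = 11.7663
EBC = 11.7663·1.97

23.1795 EBC


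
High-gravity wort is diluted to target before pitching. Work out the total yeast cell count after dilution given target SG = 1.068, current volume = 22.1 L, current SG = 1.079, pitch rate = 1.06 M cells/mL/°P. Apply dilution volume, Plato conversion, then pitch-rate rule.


V_w = V·((SG_c−1)/(SG_t−1)−1);  °P = 259 − 259/SG_t;  cells = rate·(V+V_w)·°P
V_w = 22.1·((1.079−1)/(1.068−1)−1) = 3.5750
V_final = 22.1 + 3.5750 = 25.6750
°P = 259 − 259/1.068 = 16.4906
cells = 1.06·25.6750·16.4906

448.8009 billion cells


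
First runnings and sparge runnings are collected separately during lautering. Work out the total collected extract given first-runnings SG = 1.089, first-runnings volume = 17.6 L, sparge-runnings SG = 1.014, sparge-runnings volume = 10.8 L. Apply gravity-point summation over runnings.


total = Σ (SG_i − 1)·1000·V_i
first = (1.089 − 1)·1000·17.6 = 1566.4000
sparge = (1.014 − 1)·1000·10.8 = 151.2000
total = 1566.4000 + 151.2000

1717.6000 gravity·L


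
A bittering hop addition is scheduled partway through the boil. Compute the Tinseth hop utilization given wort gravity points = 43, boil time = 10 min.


U = 1.65·0.000125^(GP/1000) · (1 − e^(−0.04·t))/4.15
bigness = 1.65·0.000125^(43/1000) = 1.1211
boil_factor = (1 − e^(−0.04·10))/4.15 = 0.0794
U = 1.1211 · 0.0794

0.0891


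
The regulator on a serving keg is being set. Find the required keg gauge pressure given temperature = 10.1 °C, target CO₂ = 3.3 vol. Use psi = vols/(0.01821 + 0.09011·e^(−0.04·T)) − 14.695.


psi = 3.3/(0.01821 + 0.09011·e^(−0.04·10.1)) − 14.695

27.4122 psi


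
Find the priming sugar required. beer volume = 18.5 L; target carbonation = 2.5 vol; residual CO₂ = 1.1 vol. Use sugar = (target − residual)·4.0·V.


sugar = (2.5 − 1.1)·4.0·18.5

103.6000 g


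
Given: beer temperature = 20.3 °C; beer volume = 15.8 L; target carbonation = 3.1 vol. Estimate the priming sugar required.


residual = 14.695·(0.01821 + 0.09011·e^(−0.04·T));  sugar = (target − residual)·4.0·V
residual = 14.695·(0.01821 + 0.09011·e^(−0.04·20.3)) = 0.8555
sugar = (3.1 − 0.8555)·4.0·15.8

141.8533 g


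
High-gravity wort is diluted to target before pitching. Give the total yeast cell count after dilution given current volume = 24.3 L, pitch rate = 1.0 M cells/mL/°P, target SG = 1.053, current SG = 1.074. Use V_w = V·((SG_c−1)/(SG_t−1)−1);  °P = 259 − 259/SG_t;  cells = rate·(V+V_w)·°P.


V_w = 24.3·((1.074−1)/(1.053−1)−1) = 9.6283
V_final = 24.3 + 9.6283 = 33.9283
°P = 259 − 259/1.053 = 13.0361
cells = 1.0·33.9283·13.0361

442.2923 billion cells


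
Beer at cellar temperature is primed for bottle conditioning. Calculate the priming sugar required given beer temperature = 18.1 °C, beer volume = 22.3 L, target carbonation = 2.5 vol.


residual = 14.695·(0.01821 + 0.09011·e^(−0.04·T));  sugar = (target − residual)·4.0·V
residual = 14.695·(0.01821 + 0.09011·e^(−0.04·18.1)) = 0.9096
sugar = (2.5 − 0.9096)·4.0·22.3

141.8669 g


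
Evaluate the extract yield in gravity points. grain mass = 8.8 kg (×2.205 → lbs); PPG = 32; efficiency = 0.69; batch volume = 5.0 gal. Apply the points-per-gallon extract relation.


points = lbs × PPG × eff / vol
lbs = 8.8 × 2.205 = 19.4040
points = 19.4040 × 32 × 0.69 / 5.0

85.6881 points


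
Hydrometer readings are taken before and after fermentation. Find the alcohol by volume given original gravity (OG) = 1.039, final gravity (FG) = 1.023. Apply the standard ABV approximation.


ABV = (OG − FG) · 131.25
ABV = (1.039 − 1.023) · 131.25

2.1000 % ABV


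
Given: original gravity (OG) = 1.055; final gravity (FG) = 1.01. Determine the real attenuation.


AA = (OG−FG)/(OG−1)·100;  RA = AA·0.8192
AA = (1.055 − 1.01)/(1.055 − 1)·100 = 81.8182
RA = 81.8182·0.8192

67.0255 %


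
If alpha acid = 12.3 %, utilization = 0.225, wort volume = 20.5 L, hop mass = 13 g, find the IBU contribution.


IBU = (α/100)·mass·U·1000 / V
IBU = (12.3/100)·13·0.225·1000 / 20.5

17.5500 IBU


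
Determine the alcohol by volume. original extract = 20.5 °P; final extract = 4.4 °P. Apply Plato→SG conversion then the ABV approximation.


SG = 259/(259 − P);  ABV = (OG − FG)·131.25
OG = 259/(259 − 20.5) = 1.0860
FG = 259/(259 − 4.4) = 1.0173
ABV = (1.0860 − 1.0173)·131.25

9.0132 % ABV


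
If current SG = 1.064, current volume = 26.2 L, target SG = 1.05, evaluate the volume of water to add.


V_water = V·((SG_curr − 1)/(SG_target − 1) − 1)
V_water = 26.2·((1.064 − 1)/(1.05 − 1) − 1)

7.3360 L


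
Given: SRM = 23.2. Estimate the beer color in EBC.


EBC = SRM · 1.97
EBC = 23.2 · 1.97

45.7040 EBC


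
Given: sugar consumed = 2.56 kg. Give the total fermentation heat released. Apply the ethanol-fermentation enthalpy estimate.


Q = m_sugar · 590 kJ/kg
Q = 2.56 · 590

1510.4000 kJ


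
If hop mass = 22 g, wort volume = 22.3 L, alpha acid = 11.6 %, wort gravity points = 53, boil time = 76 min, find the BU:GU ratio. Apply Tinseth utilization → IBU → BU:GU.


U = 1.65·0.000125^(GP/1000)·(1−e^(−0.04t))/4.15;  IBU = (α/100)·m·U·1000/V;  BU:GU = IBU/GP
U = 1.65·0.000125^(53/1000)·(1−e^(−0.04·76))/4.15 = 0.2351
IBU = (11.6/100)·22·0.2351·1000/22.3 = 26.9067
BU:GU = 26.9067/53

0.5077


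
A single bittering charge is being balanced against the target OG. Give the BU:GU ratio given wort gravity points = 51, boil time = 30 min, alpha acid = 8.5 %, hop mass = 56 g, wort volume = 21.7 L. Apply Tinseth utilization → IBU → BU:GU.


U = 1.65·0.000125^(GP/1000)·(1−e^(−0.04t))/4.15;  IBU = (α/100)·m·U·1000/V;  BU:GU = IBU/GP
U = 1.65·0.000125^(51/1000)·(1−e^(−0.04·30))/4.15 = 0.1757
IBU = (8.5/100)·56·0.1757·1000/21.7 = 38.5374
BU:GU = 38.5374/51

0.7556


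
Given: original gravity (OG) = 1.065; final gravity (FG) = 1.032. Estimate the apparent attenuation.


AA = (OG − FG)/(OG − 1) · 100
AA = (1.065 − 1.032)/(1.065 − 1) · 100

50.7692 %


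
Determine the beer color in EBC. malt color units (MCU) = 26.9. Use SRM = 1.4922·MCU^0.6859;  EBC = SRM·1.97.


SRM = 1.4922·26.9^0.6859 = 14.2723
EBC = 14.2723·1.97

28.1164 EBC


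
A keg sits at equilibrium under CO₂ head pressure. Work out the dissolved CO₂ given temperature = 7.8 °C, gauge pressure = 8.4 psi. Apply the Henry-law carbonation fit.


vols = (P + 14.695)·(0.01821 + 0.09011·e^(−0.04·T))
vols = (8.4 + 14.695)·(0.01821 + 0.09011·e^(−0.04·7.8))

1.9439 volumes


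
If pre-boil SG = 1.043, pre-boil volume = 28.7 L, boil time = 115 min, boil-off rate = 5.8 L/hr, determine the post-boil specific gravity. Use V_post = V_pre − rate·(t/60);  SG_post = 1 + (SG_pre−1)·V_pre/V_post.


V_post = 28.7 − 5.8·(115/60) = 17.5833
SG_post = 1 + (1.043 − 1)·28.7/17.5833

1.0702


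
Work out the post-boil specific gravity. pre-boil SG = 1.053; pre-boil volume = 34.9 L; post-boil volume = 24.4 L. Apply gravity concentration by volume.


SG_post = 1 + (SG_pre − 1)·V_pre/V_post
pts_pre = (1.053 − 1)·1000 = 53.0000
pts_post = 53.0000·34.9/24.4 = 75.8074
SG_post = 1 + 75.8074/1000

1.0758


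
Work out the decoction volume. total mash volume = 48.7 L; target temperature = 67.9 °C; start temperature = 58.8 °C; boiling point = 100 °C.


V_dec = V_total·(T_target − T_start)/(T_boil − T_start)
V_dec = 48.7·(67.9 − 58.8)/(100 − 58.8)

10.7566 L


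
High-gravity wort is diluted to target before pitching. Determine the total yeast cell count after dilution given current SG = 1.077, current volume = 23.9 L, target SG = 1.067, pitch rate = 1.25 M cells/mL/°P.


V_w = V·((SG_c−1)/(SG_t−1)−1);  °P = 259 − 259/SG_t;  cells = rate·(V+V_w)·°P
V_w = 23.9·((1.077−1)/(1.067−1)−1) = 3.5672
V_final = 23.9 + 3.5672 = 27.4672
°P = 259 − 259/1.067 = 16.2634
cells = 1.25·27.4672·16.2634

558.3853 billion cells


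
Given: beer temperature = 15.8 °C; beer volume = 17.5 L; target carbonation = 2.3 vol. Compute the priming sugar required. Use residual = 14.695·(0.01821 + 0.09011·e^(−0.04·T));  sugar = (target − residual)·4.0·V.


residual = 14.695·(0.01821 + 0.09011·e^(−0.04·15.8)) = 0.9714
sugar = (2.3 − 0.9714)·4.0·17.5

93.0001 g


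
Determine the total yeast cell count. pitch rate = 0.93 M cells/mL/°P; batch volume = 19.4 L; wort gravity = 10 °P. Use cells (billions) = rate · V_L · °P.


cells = 0.93 · 19.4 · 10

180.4200 billion cells


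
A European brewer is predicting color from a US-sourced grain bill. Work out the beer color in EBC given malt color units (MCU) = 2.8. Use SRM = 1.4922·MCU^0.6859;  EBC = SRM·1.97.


SRM = 1.4922·2.8^0.6859 = 3.0237
EBC = 3.0237·1.97

5.9566 EBC


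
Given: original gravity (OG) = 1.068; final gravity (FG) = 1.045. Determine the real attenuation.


AA = (OG−FG)/(OG−1)·100;  RA = AA·0.8192
AA = (1.068 − 1.045)/(1.068 − 1)·100 = 33.8235
RA = 33.8235·0.8192

27.7082 %


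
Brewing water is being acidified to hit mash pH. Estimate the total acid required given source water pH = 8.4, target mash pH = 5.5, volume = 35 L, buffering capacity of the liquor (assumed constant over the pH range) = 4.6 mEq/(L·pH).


acid = buffering capacity · (pH_source − pH_target) · V
acid = 4.6 · (8.4 − 5.5) · 35

466.9000 mEq


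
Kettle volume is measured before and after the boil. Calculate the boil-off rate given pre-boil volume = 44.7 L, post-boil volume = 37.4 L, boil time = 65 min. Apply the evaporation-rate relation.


rate = (V_pre − V_post) / (t_min/60)
rate = (44.7 − 37.4) / (65/60)

6.7385 L/hr


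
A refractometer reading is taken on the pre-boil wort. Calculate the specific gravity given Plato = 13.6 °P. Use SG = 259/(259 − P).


SG = 259/(259 − 13.6)

1.0554


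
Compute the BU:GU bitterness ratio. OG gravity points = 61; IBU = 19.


BU:GU = IBU / OG_points
BU:GU = 19 / 61

0.3115


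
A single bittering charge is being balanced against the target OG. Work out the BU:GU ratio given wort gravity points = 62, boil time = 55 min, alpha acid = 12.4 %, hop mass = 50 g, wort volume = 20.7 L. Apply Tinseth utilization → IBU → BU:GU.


U = 1.65·0.000125^(GP/1000)·(1−e^(−0.04t))/4.15;  IBU = (α/100)·m·U·1000/V;  BU:GU = IBU/GP
U = 1.65·0.000125^(62/1000)·(1−e^(−0.04·55))/4.15 = 0.2025
IBU = (12.4/100)·50·0.2025·1000/20.7 = 60.6546
BU:GU = 60.6546/62

0.9783


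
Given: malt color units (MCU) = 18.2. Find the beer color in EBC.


SRM = 1.4922·MCU^0.6859;  EBC = SRM·1.97
SRM = 1.4922·18.2^0.6859 = 10.9172
EBC = 10.9172·1.97

21.5068 EBC


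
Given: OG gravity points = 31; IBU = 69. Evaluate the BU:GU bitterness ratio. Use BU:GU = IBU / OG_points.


BU:GU = 69 / 31

2.2258


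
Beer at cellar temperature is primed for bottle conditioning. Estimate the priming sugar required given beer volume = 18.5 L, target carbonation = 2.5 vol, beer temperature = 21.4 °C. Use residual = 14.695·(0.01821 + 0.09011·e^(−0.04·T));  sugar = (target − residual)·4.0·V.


residual = 14.695·(0.01821 + 0.09011·e^(−0.04·21.4)) = 0.8302
sugar = (2.5 − 0.8302)·4.0·18.5

123.5668 g


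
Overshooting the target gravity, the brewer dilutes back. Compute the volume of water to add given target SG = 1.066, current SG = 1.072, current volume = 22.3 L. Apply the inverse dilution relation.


V_water = V·((SG_curr − 1)/(SG_target − 1) − 1)
V_water = 22.3·((1.072 − 1)/(1.066 − 1) − 1)

2.0273 L


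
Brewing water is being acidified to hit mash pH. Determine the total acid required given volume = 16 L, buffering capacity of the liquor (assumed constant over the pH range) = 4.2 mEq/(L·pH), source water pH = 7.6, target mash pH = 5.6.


acid = buffering capacity · (pH_source − pH_target) · V
acid = 4.2 · (7.6 − 5.6) · 16

134.4000 mEq


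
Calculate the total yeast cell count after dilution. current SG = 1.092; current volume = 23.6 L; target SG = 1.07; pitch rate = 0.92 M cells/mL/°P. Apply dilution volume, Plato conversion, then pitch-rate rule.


V_w = V·((SG_c−1)/(SG_t−1)−1);  °P = 259 − 259/SG_t;  cells = rate·(V+V_w)·°P
V_w = 23.6·((1.092−1)/(1.07−1)−1) = 7.4171
V_final = 23.6 + 7.4171 = 31.0171
°P = 259 − 259/1.07 = 16.9439
cells = 0.92·31.0171·16.9439

483.5080 billion cells


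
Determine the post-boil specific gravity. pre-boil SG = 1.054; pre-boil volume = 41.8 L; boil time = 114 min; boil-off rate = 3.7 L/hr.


V_post = V_pre − rate·(t/60);  SG_post = 1 + (SG_pre−1)·V_pre/V_post
V_post = 41.8 − 3.7·(114/60) = 34.7700
SG_post = 1 + (1.054 − 1)·41.8/34.7700

1.0649


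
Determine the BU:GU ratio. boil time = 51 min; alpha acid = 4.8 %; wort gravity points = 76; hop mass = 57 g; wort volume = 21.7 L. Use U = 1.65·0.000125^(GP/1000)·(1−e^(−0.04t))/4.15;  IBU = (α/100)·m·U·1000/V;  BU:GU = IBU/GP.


U = 1.65·0.000125^(76/1000)·(1−e^(−0.04·51))/4.15 = 0.1747
IBU = (4.8/100)·57·0.1747·1000/21.7 = 22.0274
BU:GU = 22.0274/76

0.2898


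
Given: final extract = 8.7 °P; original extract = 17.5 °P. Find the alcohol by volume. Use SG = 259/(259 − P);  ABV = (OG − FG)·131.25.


OG = 259/(259 − 17.5) = 1.0725
FG = 259/(259 − 8.7) = 1.0348
ABV = (1.0725 − 1.0348)·131.25

4.9488 % ABV


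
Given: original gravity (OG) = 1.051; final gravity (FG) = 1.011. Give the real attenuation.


AA = (OG−FG)/(OG−1)·100;  RA = AA·0.8192
AA = (1.051 − 1.011)/(1.051 − 1)·100 = 78.4314
RA = 78.4314·0.8192

64.2510 %


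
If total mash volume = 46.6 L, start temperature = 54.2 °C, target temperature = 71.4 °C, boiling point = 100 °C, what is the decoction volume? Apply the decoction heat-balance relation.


V_dec = V_total·(T_target − T_start)/(T_boil − T_start)
V_dec = 46.6·(71.4 − 54.2)/(100 − 54.2)

17.5004 L


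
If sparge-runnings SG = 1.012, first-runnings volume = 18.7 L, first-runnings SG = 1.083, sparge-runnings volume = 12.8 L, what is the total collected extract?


total = Σ (SG_i − 1)·1000·V_i
first = (1.083 − 1)·1000·18.7 = 1552.1000
sparge = (1.012 − 1)·1000·12.8 = 153.6000
total = 1552.1000 + 153.6000

1705.7000 gravity·L


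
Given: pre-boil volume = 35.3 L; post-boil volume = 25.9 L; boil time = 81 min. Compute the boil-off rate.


rate = (V_pre − V_post) / (t_min/60)
rate = (35.3 − 25.9) / (81/60)

6.9630 L/hr


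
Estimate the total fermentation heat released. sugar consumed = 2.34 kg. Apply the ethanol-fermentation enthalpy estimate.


Q = m_sugar · 590 kJ/kg
Q = 2.34 · 590

1380.6000 kJ


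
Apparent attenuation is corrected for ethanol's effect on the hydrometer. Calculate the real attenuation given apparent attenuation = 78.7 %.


RA = AA · 0.8192
RA = 78.7 · 0.8192

64.4710 %


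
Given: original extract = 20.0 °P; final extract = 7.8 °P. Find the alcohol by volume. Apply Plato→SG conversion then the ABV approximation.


SG = 259/(259 − P);  ABV = (OG − FG)·131.25
OG = 259/(259 − 20.0) = 1.0837
FG = 259/(259 − 7.8) = 1.0311
ABV = (1.0837 − 1.0311)·131.25

6.9078 % ABV


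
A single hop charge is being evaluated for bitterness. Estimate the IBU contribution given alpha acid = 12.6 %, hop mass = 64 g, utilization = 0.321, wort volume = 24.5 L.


IBU = (α/100)·mass·U·1000 / V
IBU = (12.6/100)·64·0.321·1000 / 24.5

105.6549 IBU


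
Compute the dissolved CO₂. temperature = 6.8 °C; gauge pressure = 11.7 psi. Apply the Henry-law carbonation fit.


vols = (P + 14.695)·(0.01821 + 0.09011·e^(−0.04·T))
vols = (11.7 + 14.695)·(0.01821 + 0.09011·e^(−0.04·6.8))

2.2927 volumes


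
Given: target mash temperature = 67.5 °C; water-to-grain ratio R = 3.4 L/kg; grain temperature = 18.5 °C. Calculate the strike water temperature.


T_strike = (0.41/R)·(T_mash − T_grain) + T_mash
T_strike = (0.41/3.4)·(67.5 − 18.5) + 67.5

73.4088 °C


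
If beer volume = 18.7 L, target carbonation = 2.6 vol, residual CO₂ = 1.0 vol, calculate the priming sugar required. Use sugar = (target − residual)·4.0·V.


sugar = (2.6 − 1.0)·4.0·18.7

119.6800 g


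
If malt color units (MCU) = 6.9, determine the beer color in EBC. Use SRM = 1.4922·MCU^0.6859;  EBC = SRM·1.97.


SRM = 1.4922·6.9^0.6859 = 5.6130
EBC = 5.6130·1.97

11.0576 EBC


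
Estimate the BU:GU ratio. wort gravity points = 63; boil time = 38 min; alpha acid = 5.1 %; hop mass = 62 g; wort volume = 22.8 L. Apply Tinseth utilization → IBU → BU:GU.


U = 1.65·0.000125^(GP/1000)·(1−e^(−0.04t))/4.15;  IBU = (α/100)·m·U·1000/V;  BU:GU = IBU/GP
U = 1.65·0.000125^(63/1000)·(1−e^(−0.04·38))/4.15 = 0.1763
IBU = (5.1/100)·62·0.1763·1000/22.8 = 24.4557
BU:GU = 24.4557/63

0.3882


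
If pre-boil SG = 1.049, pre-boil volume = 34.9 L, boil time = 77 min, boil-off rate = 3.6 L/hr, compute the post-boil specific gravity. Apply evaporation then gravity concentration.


V_post = V_pre − rate·(t/60);  SG_post = 1 + (SG_pre−1)·V_pre/V_post
V_post = 34.9 − 3.6·(77/60) = 30.2800
SG_post = 1 + (1.049 − 1)·34.9/30.2800

1.0565


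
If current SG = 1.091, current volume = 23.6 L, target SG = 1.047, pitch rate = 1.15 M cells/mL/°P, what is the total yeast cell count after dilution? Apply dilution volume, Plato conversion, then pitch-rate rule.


V_w = V·((SG_c−1)/(SG_t−1)−1);  °P = 259 − 259/SG_t;  cells = rate·(V+V_w)·°P
V_w = 23.6·((1.091−1)/(1.047−1)−1) = 22.0936
V_final = 23.6 + 22.0936 = 45.6936
°P = 259 − 259/1.047 = 11.6266
cells = 1.15·45.6936·11.6266

610.9481 billion cells


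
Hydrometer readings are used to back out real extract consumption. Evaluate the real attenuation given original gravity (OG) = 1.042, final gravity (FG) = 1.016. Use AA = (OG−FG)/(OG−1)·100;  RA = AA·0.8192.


AA = (1.042 − 1.016)/(1.042 − 1)·100 = 61.9048
RA = 61.9048·0.8192

50.7124 %


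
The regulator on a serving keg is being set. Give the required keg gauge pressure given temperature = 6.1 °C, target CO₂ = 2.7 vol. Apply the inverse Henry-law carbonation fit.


psi = vols/(0.01821 + 0.09011·e^(−0.04·T)) − 14.695
psi = 2.7/(0.01821 + 0.09011·e^(−0.04·6.1)) − 14.695

15.7070 psi


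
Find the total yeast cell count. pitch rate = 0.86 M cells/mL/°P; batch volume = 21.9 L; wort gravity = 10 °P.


cells (billions) = rate · V_L · °P
cells = 0.86 · 21.9 · 10

188.3400 billion cells


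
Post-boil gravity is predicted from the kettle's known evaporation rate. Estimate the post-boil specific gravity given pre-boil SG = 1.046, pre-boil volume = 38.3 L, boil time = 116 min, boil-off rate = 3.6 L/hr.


V_post = V_pre − rate·(t/60);  SG_post = 1 + (SG_pre−1)·V_pre/V_post
V_post = 38.3 − 3.6·(116/60) = 31.3400
SG_post = 1 + (1.046 − 1)·38.3/31.3400

1.0562


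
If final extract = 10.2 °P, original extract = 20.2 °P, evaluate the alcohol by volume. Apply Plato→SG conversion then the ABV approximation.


SG = 259/(259 − P);  ABV = (OG − FG)·131.25
OG = 259/(259 − 20.2) = 1.0846
FG = 259/(259 − 10.2) = 1.0410
ABV = (1.0846 − 1.0410)·131.25

5.7216 % ABV


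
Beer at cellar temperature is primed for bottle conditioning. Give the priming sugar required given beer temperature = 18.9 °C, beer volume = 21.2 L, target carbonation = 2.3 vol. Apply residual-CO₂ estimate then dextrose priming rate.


residual = 14.695·(0.01821 + 0.09011·e^(−0.04·T));  sugar = (target − residual)·4.0·V
residual = 14.695·(0.01821 + 0.09011·e^(−0.04·18.9)) = 0.8893
sugar = (2.3 − 0.8893)·4.0·21.2

119.6234 g


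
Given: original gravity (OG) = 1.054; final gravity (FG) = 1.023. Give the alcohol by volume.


ABV = (OG − FG) · 131.25
ABV = (1.054 − 1.023) · 131.25

4.0688 % ABV


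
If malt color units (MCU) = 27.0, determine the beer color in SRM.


SRM = 1.4922 · MCU^0.6859
SRM = 1.4922 · 27.0^0.6859

14.3087 SRM


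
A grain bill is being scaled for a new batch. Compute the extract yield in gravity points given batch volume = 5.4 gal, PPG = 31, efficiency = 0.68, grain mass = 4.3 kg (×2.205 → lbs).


points = lbs × PPG × eff / vol
lbs = 4.3 × 2.205 = 9.4815
points = 9.4815 × 31 × 0.68 / 5.4

37.0130 points


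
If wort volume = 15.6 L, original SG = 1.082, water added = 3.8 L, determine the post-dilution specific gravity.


SG_new = 1 + (SG_old − 1)·V_old/(V_old + V_water)
pts = (1.082 − 1)·1000·15.6/(15.6 + 3.8) = 65.9381
SG_new = 1 + 65.9381/1000

1.0659


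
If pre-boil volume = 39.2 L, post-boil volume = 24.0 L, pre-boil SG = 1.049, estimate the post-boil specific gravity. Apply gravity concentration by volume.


SG_post = 1 + (SG_pre − 1)·V_pre/V_post
pts_pre = (1.049 − 1)·1000 = 49.0000
pts_post = 49.0000·39.2/24.0 = 80.0333
SG_post = 1 + 80.0333/1000

1.0800


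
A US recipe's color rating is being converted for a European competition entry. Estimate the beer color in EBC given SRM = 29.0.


EBC = SRM · 1.97
EBC = 29.0 · 1.97

57.1300 EBC


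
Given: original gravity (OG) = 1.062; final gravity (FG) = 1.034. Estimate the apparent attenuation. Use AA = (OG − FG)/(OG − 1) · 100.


AA = (1.062 − 1.034)/(1.062 − 1) · 100

45.1613 %


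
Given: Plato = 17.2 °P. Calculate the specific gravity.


SG = 259/(259 − P)
SG = 259/(259 − 17.2)

1.0711


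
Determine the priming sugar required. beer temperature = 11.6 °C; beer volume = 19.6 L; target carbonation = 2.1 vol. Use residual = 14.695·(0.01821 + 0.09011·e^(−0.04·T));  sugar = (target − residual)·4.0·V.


residual = 14.695·(0.01821 + 0.09011·e^(−0.04·11.6)) = 1.1002
sugar = (2.1 − 1.1002)·4.0·19.6

78.3856 g


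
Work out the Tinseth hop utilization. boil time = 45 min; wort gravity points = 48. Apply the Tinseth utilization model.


U = 1.65·0.000125^(GP/1000) · (1 − e^(−0.04·t))/4.15
bigness = 1.65·0.000125^(48/1000) = 1.0719
boil_factor = (1 − e^(−0.04·45))/4.15 = 0.2011
U = 1.0719 · 0.2011

0.2156


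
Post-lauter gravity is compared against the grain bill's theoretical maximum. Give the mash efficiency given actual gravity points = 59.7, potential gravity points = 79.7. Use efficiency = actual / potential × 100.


efficiency = 59.7 / 79.7 × 100

74.9059 %


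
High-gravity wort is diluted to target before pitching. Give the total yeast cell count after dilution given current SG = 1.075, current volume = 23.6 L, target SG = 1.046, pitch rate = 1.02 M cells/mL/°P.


V_w = V·((SG_c−1)/(SG_t−1)−1);  °P = 259 − 259/SG_t;  cells = rate·(V+V_w)·°P
V_w = 23.6·((1.075−1)/(1.046−1)−1) = 14.8783
V_final = 23.6 + 14.8783 = 38.4783
°P = 259 − 259/1.046 = 11.3901
cells = 1.02·38.4783·11.3901

447.0350 billion cells


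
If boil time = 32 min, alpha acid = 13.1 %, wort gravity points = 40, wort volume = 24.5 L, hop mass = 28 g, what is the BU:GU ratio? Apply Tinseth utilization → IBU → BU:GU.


U = 1.65·0.000125^(GP/1000)·(1−e^(−0.04t))/4.15;  IBU = (α/100)·m·U·1000/V;  BU:GU = IBU/GP
U = 1.65·0.000125^(40/1000)·(1−e^(−0.04·32))/4.15 = 0.2004
IBU = (13.1/100)·28·0.2004·1000/24.5 = 29.9979
BU:GU = 29.9979/40

0.7499


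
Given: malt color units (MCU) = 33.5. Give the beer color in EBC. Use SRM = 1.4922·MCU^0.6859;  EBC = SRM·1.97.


SRM = 1.4922·33.5^0.6859 = 16.5903
EBC = 16.5903·1.97

32.6830 EBC


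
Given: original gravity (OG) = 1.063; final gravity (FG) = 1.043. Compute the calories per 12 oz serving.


ABW = (OG−FG)·131.25·0.79/FG;  °P = 259 − 259/SG (for OG→OE and FG→AE);  RE = 0.1808·OE + 0.8192·AE;  Cal = (6.9·ABW + 4·(RE−0.1))·FG·3.55
ABW = (1.063 − 1.043)·131.25·0.79/1.043 = 1.9883
OE = 259 − 259/1.063 = 15.3500 °P
AE = 259 − 259/1.043 = 10.6779 °P
RE = 0.1808·15.3500 + 0.8192·10.6779 = 11.5226 °P
Cal = (6.9·1.9883 + 4·(11.5226−0.1))·1.043·3.55

219.9716 kcal


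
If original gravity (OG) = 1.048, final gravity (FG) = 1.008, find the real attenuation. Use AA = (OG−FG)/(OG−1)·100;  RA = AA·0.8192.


AA = (1.048 − 1.008)/(1.048 − 1)·100 = 83.3333
RA = 83.3333·0.8192

68.2667 %


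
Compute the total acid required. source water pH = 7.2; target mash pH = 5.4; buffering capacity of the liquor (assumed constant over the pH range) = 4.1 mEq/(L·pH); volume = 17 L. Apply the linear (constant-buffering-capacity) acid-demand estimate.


acid = buffering capacity · (pH_source − pH_target) · V
acid = 4.1 · (7.2 − 5.4) · 17

125.4600 mEq


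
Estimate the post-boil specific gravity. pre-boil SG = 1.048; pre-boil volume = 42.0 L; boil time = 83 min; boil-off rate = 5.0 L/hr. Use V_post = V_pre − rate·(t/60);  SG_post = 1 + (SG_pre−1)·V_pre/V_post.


V_post = 42.0 − 5.0·(83/60) = 35.0833
SG_post = 1 + (1.048 − 1)·42.0/35.0833

1.0575


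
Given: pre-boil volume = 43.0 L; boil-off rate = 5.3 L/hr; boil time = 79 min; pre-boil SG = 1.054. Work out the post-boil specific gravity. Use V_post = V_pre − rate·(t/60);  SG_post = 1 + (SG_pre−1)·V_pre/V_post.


V_post = 43.0 − 5.3·(79/60) = 36.0217
SG_post = 1 + (1.054 − 1)·43.0/36.0217

1.0645


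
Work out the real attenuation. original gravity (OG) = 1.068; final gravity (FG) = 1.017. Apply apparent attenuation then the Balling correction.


AA = (OG−FG)/(OG−1)·100;  RA = AA·0.8192
AA = (1.068 − 1.017)/(1.068 − 1)·100 = 75.0000
RA = 75.0000·0.8192

61.4400 %


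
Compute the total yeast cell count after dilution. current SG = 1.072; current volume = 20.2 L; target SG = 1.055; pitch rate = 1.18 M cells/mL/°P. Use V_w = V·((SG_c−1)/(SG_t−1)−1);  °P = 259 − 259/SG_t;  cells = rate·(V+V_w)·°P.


V_w = 20.2·((1.072−1)/(1.055−1)−1) = 6.2436
V_final = 20.2 + 6.2436 = 26.4436
°P = 259 − 259/1.055 = 13.5024
cells = 1.18·26.4436·13.5024

421.3211 billion cells


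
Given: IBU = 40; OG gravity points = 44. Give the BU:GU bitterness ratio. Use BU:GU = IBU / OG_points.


BU:GU = 40 / 44

0.9091


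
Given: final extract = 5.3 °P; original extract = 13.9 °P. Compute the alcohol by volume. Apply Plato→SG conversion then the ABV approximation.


SG = 259/(259 − P);  ABV = (OG − FG)·131.25
OG = 259/(259 − 13.9) = 1.0567
FG = 259/(259 − 5.3) = 1.0209
ABV = (1.0567 − 1.0209)·131.25

4.7015 % ABV


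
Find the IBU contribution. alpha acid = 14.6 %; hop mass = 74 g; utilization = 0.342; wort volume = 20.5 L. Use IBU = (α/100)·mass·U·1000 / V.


IBU = (14.6/100)·74·0.342·1000 / 20.5

180.2423 IBU


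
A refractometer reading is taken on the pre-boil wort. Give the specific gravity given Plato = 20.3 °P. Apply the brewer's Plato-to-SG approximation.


SG = 259/(259 − P)
SG = 259/(259 − 20.3)

1.0850


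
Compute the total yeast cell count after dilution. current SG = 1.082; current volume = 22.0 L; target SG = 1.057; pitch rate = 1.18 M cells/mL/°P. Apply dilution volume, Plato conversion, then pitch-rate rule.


V_w = V·((SG_c−1)/(SG_t−1)−1);  °P = 259 − 259/SG_t;  cells = rate·(V+V_w)·°P
V_w = 22.0·((1.082−1)/(1.057−1)−1) = 9.6491
V_final = 22.0 + 9.6491 = 31.6491
°P = 259 − 259/1.057 = 13.9669
cells = 1.18·31.6491·13.9669

521.6069 billion cells


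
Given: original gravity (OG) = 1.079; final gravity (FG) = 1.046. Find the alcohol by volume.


ABV = (OG − FG) · 131.25
ABV = (1.079 − 1.046) · 131.25

4.3312 % ABV


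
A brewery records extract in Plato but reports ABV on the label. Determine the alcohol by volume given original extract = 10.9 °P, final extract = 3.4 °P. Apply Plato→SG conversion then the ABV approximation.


SG = 259/(259 − P);  ABV = (OG − FG)·131.25
OG = 259/(259 − 10.9) = 1.0439
FG = 259/(259 − 3.4) = 1.0133
ABV = (1.0439 − 1.0133)·131.25

4.0204 % ABV


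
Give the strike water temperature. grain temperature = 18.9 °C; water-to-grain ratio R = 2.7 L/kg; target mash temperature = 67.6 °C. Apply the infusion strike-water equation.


T_strike = (0.41/R)·(T_mash − T_grain) + T_mash
T_strike = (0.41/2.7)·(67.6 − 18.9) + 67.6

74.9952 °C


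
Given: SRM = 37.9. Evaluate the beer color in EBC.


EBC = SRM · 1.97
EBC = 37.9 · 1.97

74.6630 EBC


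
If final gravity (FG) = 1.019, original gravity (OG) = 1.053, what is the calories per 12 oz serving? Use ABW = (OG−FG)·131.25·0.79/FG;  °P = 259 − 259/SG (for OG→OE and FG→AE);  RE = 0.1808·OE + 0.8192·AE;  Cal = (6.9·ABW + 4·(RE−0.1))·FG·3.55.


ABW = (1.053 − 1.019)·131.25·0.79/1.019 = 3.4596
OE = 259 − 259/1.053 = 13.0361 °P
AE = 259 − 259/1.019 = 4.8292 °P
RE = 0.1808·13.0361 + 0.8192·4.8292 = 6.3130 °P
Cal = (6.9·3.4596 + 4·(6.3130−0.1))·1.019·3.55

176.2555 kcal


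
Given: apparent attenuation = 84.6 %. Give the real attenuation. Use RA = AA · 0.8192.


RA = 84.6 · 0.8192

69.3043 %


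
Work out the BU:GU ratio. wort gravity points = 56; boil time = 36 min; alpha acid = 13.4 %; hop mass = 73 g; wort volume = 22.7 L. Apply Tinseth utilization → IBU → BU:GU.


U = 1.65·0.000125^(GP/1000)·(1−e^(−0.04t))/4.15;  IBU = (α/100)·m·U·1000/V;  BU:GU = IBU/GP
U = 1.65·0.000125^(56/1000)·(1−e^(−0.04·36))/4.15 = 0.1834
IBU = (13.4/100)·73·0.1834·1000/22.7 = 79.0370
BU:GU = 79.0370/56

1.4114


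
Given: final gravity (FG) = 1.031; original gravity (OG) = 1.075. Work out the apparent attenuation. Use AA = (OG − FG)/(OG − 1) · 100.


AA = (1.075 − 1.031)/(1.075 − 1) · 100

58.6667 %


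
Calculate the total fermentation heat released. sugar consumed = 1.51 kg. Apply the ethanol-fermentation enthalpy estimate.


Q = m_sugar · 590 kJ/kg
Q = 1.51 · 590

890.9000 kJ


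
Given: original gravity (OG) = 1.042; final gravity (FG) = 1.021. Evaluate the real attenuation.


AA = (OG−FG)/(OG−1)·100;  RA = AA·0.8192
AA = (1.042 − 1.021)/(1.042 − 1)·100 = 50.0000
RA = 50.0000·0.8192

40.9600 %


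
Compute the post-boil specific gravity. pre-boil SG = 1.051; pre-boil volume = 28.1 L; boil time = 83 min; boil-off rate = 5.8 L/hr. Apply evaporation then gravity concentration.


V_post = V_pre − rate·(t/60);  SG_post = 1 + (SG_pre−1)·V_pre/V_post
V_post = 28.1 − 5.8·(83/60) = 20.0767
SG_post = 1 + (1.051 − 1)·28.1/20.0767

1.0714


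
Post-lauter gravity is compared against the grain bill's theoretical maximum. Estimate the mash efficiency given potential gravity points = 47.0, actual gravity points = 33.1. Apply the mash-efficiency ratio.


efficiency = actual / potential × 100
efficiency = 33.1 / 47.0 × 100

70.4255 %


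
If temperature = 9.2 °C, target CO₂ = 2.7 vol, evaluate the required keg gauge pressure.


psi = vols/(0.01821 + 0.09011·e^(−0.04·T)) − 14.695
psi = 2.7/(0.01821 + 0.09011·e^(−0.04·9.2)) − 14.695

18.8135 psi


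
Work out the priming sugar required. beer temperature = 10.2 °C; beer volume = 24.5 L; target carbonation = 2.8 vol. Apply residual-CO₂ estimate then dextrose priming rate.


residual = 14.695·(0.01821 + 0.09011·e^(−0.04·T));  sugar = (target − residual)·4.0·V
residual = 14.695·(0.01821 + 0.09011·e^(−0.04·10.2)) = 1.1481
sugar = (2.8 − 1.1481)·4.0·24.5

161.8824 g


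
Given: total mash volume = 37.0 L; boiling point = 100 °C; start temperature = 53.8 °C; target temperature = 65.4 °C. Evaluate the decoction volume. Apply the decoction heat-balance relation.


V_dec = V_total·(T_target − T_start)/(T_boil − T_start)
V_dec = 37.0·(65.4 − 53.8)/(100 − 53.8)

9.2900 L


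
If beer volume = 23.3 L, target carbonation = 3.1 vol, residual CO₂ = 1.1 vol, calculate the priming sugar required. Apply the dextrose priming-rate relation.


sugar = (target − residual)·4.0·V
sugar = (3.1 − 1.1)·4.0·23.3

186.4000 g


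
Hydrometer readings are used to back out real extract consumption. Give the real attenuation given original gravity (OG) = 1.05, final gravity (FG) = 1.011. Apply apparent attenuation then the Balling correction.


AA = (OG−FG)/(OG−1)·100;  RA = AA·0.8192
AA = (1.05 − 1.011)/(1.05 − 1)·100 = 78.0000
RA = 78.0000·0.8192

63.8976 %


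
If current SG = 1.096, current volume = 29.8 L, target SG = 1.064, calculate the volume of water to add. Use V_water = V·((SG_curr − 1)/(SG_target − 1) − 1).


V_water = 29.8·((1.096 − 1)/(1.064 − 1) − 1)

14.9000 L


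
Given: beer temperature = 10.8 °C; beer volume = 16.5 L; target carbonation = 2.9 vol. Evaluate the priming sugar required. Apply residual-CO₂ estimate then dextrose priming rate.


residual = 14.695·(0.01821 + 0.09011·e^(−0.04·T));  sugar = (target − residual)·4.0·V
residual = 14.695·(0.01821 + 0.09011·e^(−0.04·10.8)) = 1.1273
sugar = (2.9 − 1.1273)·4.0·16.5

117.0010 g


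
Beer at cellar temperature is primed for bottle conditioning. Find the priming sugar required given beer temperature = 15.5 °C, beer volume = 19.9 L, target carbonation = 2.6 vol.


residual = 14.695·(0.01821 + 0.09011·e^(−0.04·T));  sugar = (target − residual)·4.0·V
residual = 14.695·(0.01821 + 0.09011·e^(−0.04·15.5)) = 0.9799
sugar = (2.6 − 0.9799)·4.0·19.9

128.9581 g


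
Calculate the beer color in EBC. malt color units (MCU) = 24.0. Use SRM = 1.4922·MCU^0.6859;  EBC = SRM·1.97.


SRM = 1.4922·24.0^0.6859 = 13.1982
EBC = 13.1982·1.97

26.0004 EBC


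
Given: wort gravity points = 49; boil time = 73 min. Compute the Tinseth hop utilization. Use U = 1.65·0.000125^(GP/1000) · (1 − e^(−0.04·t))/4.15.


bigness = 1.65·0.000125^(49/1000) = 1.0623
boil_factor = (1 − e^(−0.04·73))/4.15 = 0.2280
U = 1.0623 · 0.2280

0.2422


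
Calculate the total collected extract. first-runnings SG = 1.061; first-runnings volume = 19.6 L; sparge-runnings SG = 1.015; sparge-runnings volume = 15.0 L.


total = Σ (SG_i − 1)·1000·V_i
first = (1.061 − 1)·1000·19.6 = 1195.6000
sparge = (1.015 − 1)·1000·15.0 = 225.0000
total = 1195.6000 + 225.0000

1420.6000 gravity·L


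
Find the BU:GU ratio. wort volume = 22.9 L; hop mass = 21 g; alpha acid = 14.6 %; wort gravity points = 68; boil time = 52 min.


U = 1.65·0.000125^(GP/1000)·(1−e^(−0.04t))/4.15;  IBU = (α/100)·m·U·1000/V;  BU:GU = IBU/GP
U = 1.65·0.000125^(68/1000)·(1−e^(−0.04·52))/4.15 = 0.1888
IBU = (14.6/100)·21·0.1888·1000/22.9 = 25.2816
BU:GU = 25.2816/68

0.3718


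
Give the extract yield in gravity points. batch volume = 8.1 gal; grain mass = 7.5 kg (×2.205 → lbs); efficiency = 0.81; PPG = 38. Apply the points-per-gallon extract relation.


points = lbs × PPG × eff / vol
lbs = 7.5 × 2.205 = 16.5375
points = 16.5375 × 38 × 0.81 / 8.1

62.8425 points


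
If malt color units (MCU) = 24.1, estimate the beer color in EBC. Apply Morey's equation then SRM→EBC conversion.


SRM = 1.4922·MCU^0.6859;  EBC = SRM·1.97
SRM = 1.4922·24.1^0.6859 = 13.2359
EBC = 13.2359·1.97

26.0747 EBC
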